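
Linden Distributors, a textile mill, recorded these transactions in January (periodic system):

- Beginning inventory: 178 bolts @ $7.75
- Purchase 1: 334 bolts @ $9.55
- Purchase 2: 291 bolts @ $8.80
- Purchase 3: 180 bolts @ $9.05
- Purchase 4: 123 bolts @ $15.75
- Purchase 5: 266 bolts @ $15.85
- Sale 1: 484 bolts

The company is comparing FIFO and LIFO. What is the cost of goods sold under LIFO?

FIFO COGS: 178 @ $7.75 + 306 @ $9.55 = $4,301.80
LIFO COGS: 266 @ $15.85 + 123 @ $15.75 + 95 @ $9.05 = $7,013.10

COGS = $7,013.10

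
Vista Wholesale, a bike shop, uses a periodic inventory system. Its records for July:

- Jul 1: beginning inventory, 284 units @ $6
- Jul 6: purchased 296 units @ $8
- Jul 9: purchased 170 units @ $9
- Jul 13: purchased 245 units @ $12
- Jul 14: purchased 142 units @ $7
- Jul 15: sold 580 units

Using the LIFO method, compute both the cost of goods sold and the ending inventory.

Jul 15, 580 sold [LIFO — newest first]: 142 @ $7 + 245 @ $12 + 170 @ $9 + 23 @ $8 = $5,648
Ending inventory: 284 @ $6 + 273 @ $8 = $3,888

COGS = $5,648; ending inventory = $3,888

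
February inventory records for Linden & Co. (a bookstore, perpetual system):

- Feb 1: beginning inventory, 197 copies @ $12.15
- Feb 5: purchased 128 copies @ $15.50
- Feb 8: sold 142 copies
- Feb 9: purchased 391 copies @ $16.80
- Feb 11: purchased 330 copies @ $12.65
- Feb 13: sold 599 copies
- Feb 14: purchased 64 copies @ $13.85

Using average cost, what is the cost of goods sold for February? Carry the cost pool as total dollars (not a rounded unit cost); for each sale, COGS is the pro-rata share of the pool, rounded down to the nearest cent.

COGS = $10,664.54

After Feb 1: 197 on hand, pool $2,393.55 (≈ $12.1500 each)
After Feb 5: 325 on hand, pool $4,377.55 (≈ $13.4694 each)
Feb 8, sell 142: 142/325 × $4,377.55 → $1,912.65
After Feb 9: 574 on hand, pool $9,033.70 (≈ $15.7382 each)
After Feb 11: 904 on hand, pool $13,208.20 (≈ $14.6108 each)
Feb 13, sell 599: 599/904 × $13,208.20 → $8,751.89
After Feb 14: 369 on hand, pool $5,342.71 (≈ $14.4789 each)
Total COGS = $1,912.65 + $8,751.89 = $10,664.54
Ending inventory (cost pool remaining) = $5,342.71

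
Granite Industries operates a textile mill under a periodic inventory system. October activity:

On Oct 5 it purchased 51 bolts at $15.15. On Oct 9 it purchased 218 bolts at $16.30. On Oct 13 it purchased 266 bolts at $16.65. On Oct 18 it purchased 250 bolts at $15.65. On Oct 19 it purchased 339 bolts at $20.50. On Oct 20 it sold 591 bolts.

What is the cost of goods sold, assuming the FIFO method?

Oct 20, 591 sold [FIFO — oldest first]: 51 @ $15.15 + 218 @ $16.30 + 266 @ $16.65 + 56 @ $15.65 = $9,631.35
Ending inventory: 194 @ $15.65 + 339 @ $20.50 = $9,985.60

COGS = $9,631.35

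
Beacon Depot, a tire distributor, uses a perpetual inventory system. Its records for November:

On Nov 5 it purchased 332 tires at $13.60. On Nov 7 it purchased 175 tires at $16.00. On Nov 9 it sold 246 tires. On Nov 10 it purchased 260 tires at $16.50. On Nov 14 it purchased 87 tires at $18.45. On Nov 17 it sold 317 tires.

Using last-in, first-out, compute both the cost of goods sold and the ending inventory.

COGS = $9,165.75; ending inventory = $4,044.60

Nov 9, 246 sold [LIFO — newest first]: 175 @ $16.00 + 71 @ $13.60 = $3,765.60
Nov 17, 317 sold [LIFO — newest first]: 87 @ $18.45 + 230 @ $16.50 = $5,400.15
Total COGS = $3,765.60 + $5,400.15 = $9,165.75
Ending inventory: 261 @ $13.60 + 30 @ $16.50 = $4,044.60
Check: goods available $13,210.35 = COGS $9,165.75 + ending $4,044.60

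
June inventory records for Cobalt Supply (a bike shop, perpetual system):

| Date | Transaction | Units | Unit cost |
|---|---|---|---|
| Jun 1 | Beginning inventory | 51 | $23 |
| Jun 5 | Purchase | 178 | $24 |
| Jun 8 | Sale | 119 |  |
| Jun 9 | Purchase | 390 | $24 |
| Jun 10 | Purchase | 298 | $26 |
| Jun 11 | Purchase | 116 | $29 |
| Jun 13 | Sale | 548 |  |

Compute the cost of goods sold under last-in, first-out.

COGS = $17,184

Jun 8, 119 sold [LIFO — newest first]: 119 @ $24 = $2,856
Jun 13, 548 sold [LIFO — newest first]: 116 @ $29 + 298 @ $26 + 134 @ $24 = $14,328
Total COGS = $2,856 + $14,328 = $17,184
Ending inventory: 51 @ $23 + 59 @ $24 + 256 @ $24 = $8,733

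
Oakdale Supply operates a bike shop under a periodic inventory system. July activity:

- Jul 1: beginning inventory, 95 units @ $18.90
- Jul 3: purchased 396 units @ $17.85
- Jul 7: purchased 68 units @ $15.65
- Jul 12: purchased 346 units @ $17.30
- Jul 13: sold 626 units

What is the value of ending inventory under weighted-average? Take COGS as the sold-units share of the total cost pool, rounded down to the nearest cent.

Jul 13, sell 626: 626/905 × $15,914.10 → $11,007.98
Ending inventory (cost pool remaining) = $4,906.12

Ending inventory = $4,906.12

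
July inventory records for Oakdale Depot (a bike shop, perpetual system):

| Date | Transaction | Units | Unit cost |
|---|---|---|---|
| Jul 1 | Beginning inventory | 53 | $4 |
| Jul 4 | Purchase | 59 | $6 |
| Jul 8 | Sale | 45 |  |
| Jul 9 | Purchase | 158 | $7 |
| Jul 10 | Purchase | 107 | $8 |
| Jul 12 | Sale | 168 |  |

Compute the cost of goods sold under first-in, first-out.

COGS = $1,273

Jul 8, 45 sold [FIFO — oldest first]: 45 @ $4 = $180
Jul 12, 168 sold [FIFO — oldest first]: 8 @ $4 + 59 @ $6 + 101 @ $7 = $1,093
Total COGS = $180 + $1,093 = $1,273
Ending inventory: 57 @ $7 + 107 @ $8 = $1,255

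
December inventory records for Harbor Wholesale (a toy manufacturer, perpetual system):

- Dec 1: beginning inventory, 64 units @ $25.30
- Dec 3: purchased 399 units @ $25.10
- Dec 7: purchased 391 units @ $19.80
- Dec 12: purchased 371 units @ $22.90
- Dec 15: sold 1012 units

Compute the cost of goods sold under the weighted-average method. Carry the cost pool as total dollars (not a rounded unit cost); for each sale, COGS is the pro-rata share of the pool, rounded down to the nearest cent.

After Dec 1: 64 on hand, pool $1,619.20 (≈ $25.3000 each)
After Dec 3: 463 on hand, pool $11,634.10 (≈ $25.1276 each)
After Dec 7: 854 on hand, pool $19,375.90 (≈ $22.6884 each)
After Dec 12: 1225 on hand, pool $27,871.80 (≈ $22.7525 each)
Dec 15, sell 1012: 1012/1225 × $27,871.80 → $23,025.51
Ending inventory (cost pool remaining) = $4,846.29
Check: goods available $27,871.80 = COGS $23,025.51 + ending $4,846.29

COGS = $23,025.51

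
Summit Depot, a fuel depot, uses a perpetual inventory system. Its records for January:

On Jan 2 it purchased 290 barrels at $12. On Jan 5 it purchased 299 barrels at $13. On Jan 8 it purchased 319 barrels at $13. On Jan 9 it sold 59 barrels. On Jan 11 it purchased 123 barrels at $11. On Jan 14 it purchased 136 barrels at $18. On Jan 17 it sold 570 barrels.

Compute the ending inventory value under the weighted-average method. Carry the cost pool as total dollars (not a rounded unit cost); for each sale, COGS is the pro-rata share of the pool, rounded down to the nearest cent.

Ending inventory = $7,073.08

After Jan 2: 290 on hand, pool $3,480.00 (≈ $12.0000 each)
After Jan 5: 589 on hand, pool $7,367.00 (≈ $12.5076 each)
After Jan 8: 908 on hand, pool $11,514.00 (≈ $12.6806 each)
Jan 9, sell 59: 59/908 × $11,514.00 → $748.15
After Jan 11: 972 on hand, pool $12,118.85 (≈ $12.4680 each)
After Jan 14: 1108 on hand, pool $14,566.85 (≈ $13.1470 each)
Jan 17, sell 570: 570/1108 × $14,566.85 → $7,493.77
Total COGS = $748.15 + $7,493.77 = $8,241.92
Ending inventory (cost pool remaining) = $7,073.08
Check: goods available $15,315.00 = COGS $8,241.92 + ending $7,073.08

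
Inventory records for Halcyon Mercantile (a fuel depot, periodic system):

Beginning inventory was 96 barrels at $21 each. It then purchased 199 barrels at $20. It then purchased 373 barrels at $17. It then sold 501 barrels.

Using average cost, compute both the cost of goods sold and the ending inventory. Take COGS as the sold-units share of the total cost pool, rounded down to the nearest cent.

Sale 1, sell 501: 501/668 × $12,337.00 → $9,252.75
Ending inventory (cost pool remaining) = $3,084.25
Check: goods available $12,337.00 = COGS $9,252.75 + ending $3,084.25

COGS = $9,252.75; ending inventory = $3,084.25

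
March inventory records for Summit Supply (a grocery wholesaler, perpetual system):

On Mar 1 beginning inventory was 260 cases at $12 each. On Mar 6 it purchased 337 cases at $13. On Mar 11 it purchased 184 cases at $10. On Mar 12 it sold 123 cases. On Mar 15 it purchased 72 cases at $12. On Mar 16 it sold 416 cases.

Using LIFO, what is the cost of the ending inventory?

Ending inventory = $3,822

Mar 12, 123 sold [LIFO — newest first]: 123 @ $10 = $1,230
Mar 16, 416 sold [LIFO — newest first]: 72 @ $12 + 61 @ $10 + 283 @ $13 = $5,153
Total COGS = $1,230 + $5,153 = $6,383
Ending inventory: 260 @ $12 + 54 @ $13 = $3,822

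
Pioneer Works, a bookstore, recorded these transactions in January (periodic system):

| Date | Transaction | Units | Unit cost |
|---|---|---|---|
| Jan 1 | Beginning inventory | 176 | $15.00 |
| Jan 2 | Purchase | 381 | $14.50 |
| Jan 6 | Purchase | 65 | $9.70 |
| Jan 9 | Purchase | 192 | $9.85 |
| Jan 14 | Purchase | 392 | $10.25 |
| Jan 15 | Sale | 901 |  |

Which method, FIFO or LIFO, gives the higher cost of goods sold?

FIFO COGS: 176 @ $15.00 + 381 @ $14.50 + 65 @ $9.70 + 192 @ $9.85 + 87 @ $10.25 = $11,577.95
LIFO COGS: 392 @ $10.25 + 192 @ $9.85 + 65 @ $9.70 + 252 @ $14.50 = $10,193.70

FIFO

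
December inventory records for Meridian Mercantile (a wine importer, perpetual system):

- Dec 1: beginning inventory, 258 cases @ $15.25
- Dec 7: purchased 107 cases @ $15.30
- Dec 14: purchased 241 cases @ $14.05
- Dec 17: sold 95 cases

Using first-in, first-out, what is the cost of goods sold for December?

Dec 17, 95 sold [FIFO — oldest first]: 95 @ $15.25 = $1,448.75
Ending inventory: 163 @ $15.25 + 107 @ $15.30 + 241 @ $14.05 = $7,508.90
Check: goods available $8,957.65 = COGS $1,448.75 + ending $7,508.90

COGS = $1,448.75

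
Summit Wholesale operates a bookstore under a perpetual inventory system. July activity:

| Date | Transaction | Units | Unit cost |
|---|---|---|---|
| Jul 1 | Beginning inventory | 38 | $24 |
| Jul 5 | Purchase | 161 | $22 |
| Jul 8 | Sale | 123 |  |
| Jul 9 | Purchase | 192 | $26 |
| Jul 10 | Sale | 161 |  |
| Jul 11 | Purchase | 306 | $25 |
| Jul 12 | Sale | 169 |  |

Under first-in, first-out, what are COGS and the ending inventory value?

COGS = $10,996; ending inventory = $6,100

Jul 8, 123 sold [FIFO — oldest first]: 38 @ $24 + 85 @ $22 = $2,782
Jul 10, 161 sold [FIFO — oldest first]: 76 @ $22 + 85 @ $26 = $3,882
Jul 12, 169 sold [FIFO — oldest first]: 107 @ $26 + 62 @ $25 = $4,332
Total COGS = $2,782 + $3,882 + $4,332 = $10,996
Ending inventory: 244 @ $25 = $6,100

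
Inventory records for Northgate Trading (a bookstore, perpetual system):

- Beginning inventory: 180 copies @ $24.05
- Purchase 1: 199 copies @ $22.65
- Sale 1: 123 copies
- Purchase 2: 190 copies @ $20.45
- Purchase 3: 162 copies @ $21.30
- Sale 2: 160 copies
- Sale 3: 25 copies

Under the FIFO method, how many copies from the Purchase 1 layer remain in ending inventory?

Sale 1 (123) [FIFO — oldest first]: 123 @ $24.05 = $2,958.15
Sale 2 (160) [FIFO — oldest first]: 57 @ $24.05 + 103 @ $22.65 = $3,703.80
Sale 3 (25) [FIFO — oldest first]: 25 @ $22.65 = $566.25
Total COGS = $2,958.15 + $3,703.80 + $566.25 = $7,228.20
Ending inventory: 71 @ $22.65 + 190 @ $20.45 + 162 @ $21.30 = $8,944.25

71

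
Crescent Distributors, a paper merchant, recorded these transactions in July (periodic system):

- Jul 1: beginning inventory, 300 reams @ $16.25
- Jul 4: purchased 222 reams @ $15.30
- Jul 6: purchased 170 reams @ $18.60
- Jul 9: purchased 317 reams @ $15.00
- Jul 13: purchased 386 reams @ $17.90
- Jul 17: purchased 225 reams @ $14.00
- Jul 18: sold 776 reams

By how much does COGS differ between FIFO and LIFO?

FIFO COGS: 300 @ $16.25 + 222 @ $15.30 + 170 @ $18.60 + 84 @ $15.00 = $12,693.60
LIFO COGS: 225 @ $14.00 + 386 @ $17.90 + 165 @ $15.00 = $12,534.40
Difference = |$12,693.60 − $12,534.40| = $159.20

$159.20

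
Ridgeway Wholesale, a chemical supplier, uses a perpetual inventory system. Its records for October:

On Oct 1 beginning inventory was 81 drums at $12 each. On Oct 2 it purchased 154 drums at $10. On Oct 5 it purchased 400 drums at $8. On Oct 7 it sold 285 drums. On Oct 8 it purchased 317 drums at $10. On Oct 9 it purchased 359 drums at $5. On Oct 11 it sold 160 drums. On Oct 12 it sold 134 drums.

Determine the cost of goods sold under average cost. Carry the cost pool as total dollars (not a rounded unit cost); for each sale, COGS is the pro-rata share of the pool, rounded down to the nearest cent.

After Oct 1: 81 on hand, pool $972.00 (≈ $12.0000 each)
After Oct 2: 235 on hand, pool $2,512.00 (≈ $10.6894 each)
After Oct 5: 635 on hand, pool $5,712.00 (≈ $8.9953 each)
Oct 7, sell 285: 285/635 × $5,712.00 → $2,563.65
After Oct 8: 667 on hand, pool $6,318.35 (≈ $9.4728 each)
After Oct 9: 1026 on hand, pool $8,113.35 (≈ $7.9077 each)
Oct 11, sell 160: 160/1026 × $8,113.35 → $1,265.23
Oct 12, sell 134: 134/866 × $6,848.12 → $1,059.63
Total COGS = $2,563.65 + $1,265.23 + $1,059.63 = $4,888.51
Ending inventory (cost pool remaining) = $5,788.49

COGS = $4,888.51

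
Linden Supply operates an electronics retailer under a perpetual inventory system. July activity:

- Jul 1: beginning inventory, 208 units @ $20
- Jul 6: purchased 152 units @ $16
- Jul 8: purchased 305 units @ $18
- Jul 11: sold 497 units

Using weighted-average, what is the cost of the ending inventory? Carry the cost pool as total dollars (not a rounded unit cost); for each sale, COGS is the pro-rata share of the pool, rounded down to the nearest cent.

After Jul 1: 208 on hand, pool $4,160.00 (≈ $20.0000 each)
After Jul 6: 360 on hand, pool $6,592.00 (≈ $18.3111 each)
After Jul 8: 665 on hand, pool $12,082.00 (≈ $18.1684 each)
Jul 11, sell 497: 497/665 × $12,082.00 → $9,029.70
Ending inventory (cost pool remaining) = $3,052.30
Check: goods available $12,082.00 = COGS $9,029.70 + ending $3,052.30

Ending inventory = $3,052.30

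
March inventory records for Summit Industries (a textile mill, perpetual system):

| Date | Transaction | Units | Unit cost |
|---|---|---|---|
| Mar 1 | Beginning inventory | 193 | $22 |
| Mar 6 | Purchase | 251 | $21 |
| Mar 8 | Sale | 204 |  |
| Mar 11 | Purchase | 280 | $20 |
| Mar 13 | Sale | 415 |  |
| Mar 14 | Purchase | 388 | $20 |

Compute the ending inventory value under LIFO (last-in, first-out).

Ending inventory = $10,070

Mar 8, 204 sold [LIFO — newest first]: 204 @ $21 = $4,284
Mar 13, 415 sold [LIFO — newest first]: 280 @ $20 + 47 @ $21 + 88 @ $22 = $8,523
Total COGS = $4,284 + $8,523 = $12,807
Ending inventory: 105 @ $22 + 388 @ $20 = $10,070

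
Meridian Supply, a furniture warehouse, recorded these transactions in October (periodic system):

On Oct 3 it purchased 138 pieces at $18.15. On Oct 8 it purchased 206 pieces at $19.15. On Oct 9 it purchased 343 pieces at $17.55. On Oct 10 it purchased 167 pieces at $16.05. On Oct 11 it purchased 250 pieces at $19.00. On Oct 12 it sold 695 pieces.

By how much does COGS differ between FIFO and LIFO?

FIFO COGS: 138 @ $18.15 + 206 @ $19.15 + 343 @ $17.55 + 8 @ $16.05 = $12,597.65
LIFO COGS: 250 @ $19.00 + 167 @ $16.05 + 278 @ $17.55 = $12,309.25
Difference = |$12,597.65 − $12,309.25| = $288.40

$288.40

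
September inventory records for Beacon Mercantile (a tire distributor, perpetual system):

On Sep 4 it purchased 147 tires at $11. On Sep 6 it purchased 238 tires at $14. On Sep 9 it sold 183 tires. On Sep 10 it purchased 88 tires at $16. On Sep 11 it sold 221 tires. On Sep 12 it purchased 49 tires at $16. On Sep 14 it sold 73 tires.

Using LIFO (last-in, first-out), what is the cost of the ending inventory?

Sep 9, 183 sold [LIFO — newest first]: 183 @ $14 = $2,562
Sep 11, 221 sold [LIFO — newest first]: 88 @ $16 + 55 @ $14 + 78 @ $11 = $3,036
Sep 14, 73 sold [LIFO — newest first]: 49 @ $16 + 24 @ $11 = $1,048
Total COGS = $2,562 + $3,036 + $1,048 = $6,646
Ending inventory: 45 @ $11 = $495
Check: goods available $7,141 = COGS $6,646 + ending $495

Ending inventory = $495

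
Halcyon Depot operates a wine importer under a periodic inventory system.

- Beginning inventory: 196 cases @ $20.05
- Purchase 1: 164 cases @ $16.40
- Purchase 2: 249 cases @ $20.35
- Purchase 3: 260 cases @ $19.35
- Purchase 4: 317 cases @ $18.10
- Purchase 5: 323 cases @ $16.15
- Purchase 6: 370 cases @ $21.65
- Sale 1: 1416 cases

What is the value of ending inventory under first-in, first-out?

Ending inventory = $9,512.45

Sale 1 (1416) [FIFO — oldest first]: 196 @ $20.05 + 164 @ $16.40 + 249 @ $20.35 + 260 @ $19.35 + 317 @ $18.10 + 230 @ $16.15 = $26,169.75
Ending inventory: 93 @ $16.15 + 370 @ $21.65 = $9,512.45
Check: goods available $35,682.20 = COGS $26,169.75 + ending $9,512.45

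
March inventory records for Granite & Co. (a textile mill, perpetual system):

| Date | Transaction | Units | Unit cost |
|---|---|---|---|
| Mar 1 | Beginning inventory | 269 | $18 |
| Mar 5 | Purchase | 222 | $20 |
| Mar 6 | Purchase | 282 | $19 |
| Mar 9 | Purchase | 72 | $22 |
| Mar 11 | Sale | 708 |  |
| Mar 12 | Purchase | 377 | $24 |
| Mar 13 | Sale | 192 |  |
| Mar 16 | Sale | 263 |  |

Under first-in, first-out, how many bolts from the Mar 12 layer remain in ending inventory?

59

Mar 11, 708 sold [FIFO — oldest first]: 269 @ $18 + 222 @ $20 + 217 @ $19 = $13,405
Mar 13, 192 sold [FIFO — oldest first]: 65 @ $19 + 72 @ $22 + 55 @ $24 = $4,139
Mar 16, 263 sold [FIFO — oldest first]: 263 @ $24 = $6,312
Total COGS = $13,405 + $4,139 + $6,312 = $23,856
Ending inventory: 59 @ $24 = $1,416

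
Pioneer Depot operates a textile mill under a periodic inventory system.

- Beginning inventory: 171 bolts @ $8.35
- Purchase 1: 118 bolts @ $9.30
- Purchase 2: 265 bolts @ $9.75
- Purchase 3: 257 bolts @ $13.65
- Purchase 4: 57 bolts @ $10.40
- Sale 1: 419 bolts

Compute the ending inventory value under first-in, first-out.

Ending inventory = $5,417.10

Sale 1 (419) [FIFO — oldest first]: 171 @ $8.35 + 118 @ $9.30 + 130 @ $9.75 = $3,792.75
Ending inventory: 135 @ $9.75 + 257 @ $13.65 + 57 @ $10.40 = $5,417.10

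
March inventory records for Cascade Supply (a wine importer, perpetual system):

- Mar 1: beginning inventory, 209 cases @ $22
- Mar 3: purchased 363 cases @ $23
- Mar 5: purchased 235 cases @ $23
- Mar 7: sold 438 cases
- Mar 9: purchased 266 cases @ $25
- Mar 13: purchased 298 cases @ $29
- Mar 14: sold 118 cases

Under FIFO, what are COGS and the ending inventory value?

COGS = $12,579; ending inventory = $21,065

Mar 7, 438 sold [FIFO — oldest first]: 209 @ $22 + 229 @ $23 = $9,865
Mar 14, 118 sold [FIFO — oldest first]: 118 @ $23 = $2,714
Total COGS = $9,865 + $2,714 = $12,579
Ending inventory: 16 @ $23 + 235 @ $23 + 266 @ $25 + 298 @ $29 = $21,065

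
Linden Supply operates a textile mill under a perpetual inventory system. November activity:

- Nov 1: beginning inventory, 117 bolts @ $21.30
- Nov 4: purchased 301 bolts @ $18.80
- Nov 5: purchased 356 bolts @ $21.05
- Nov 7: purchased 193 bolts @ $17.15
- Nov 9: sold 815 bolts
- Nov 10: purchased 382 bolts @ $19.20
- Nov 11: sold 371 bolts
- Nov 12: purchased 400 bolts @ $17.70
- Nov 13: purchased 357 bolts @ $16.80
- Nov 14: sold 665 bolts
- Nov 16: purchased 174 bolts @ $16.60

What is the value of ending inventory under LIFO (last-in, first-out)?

Ending inventory = $7,878.10

Nov 9, 815 sold [LIFO — newest first]: 193 @ $17.15 + 356 @ $21.05 + 266 @ $18.80 = $15,804.55
Nov 11, 371 sold [LIFO — newest first]: 371 @ $19.20 = $7,123.20
Nov 14, 665 sold [LIFO — newest first]: 357 @ $16.80 + 308 @ $17.70 = $11,449.20
Total COGS = $15,804.55 + $7,123.20 + $11,449.20 = $34,376.95
Ending inventory: 117 @ $21.30 + 35 @ $18.80 + 11 @ $19.20 + 92 @ $17.70 + 174 @ $16.60 = $7,878.10
Check: goods available $42,255.05 = COGS $34,376.95 + ending $7,878.10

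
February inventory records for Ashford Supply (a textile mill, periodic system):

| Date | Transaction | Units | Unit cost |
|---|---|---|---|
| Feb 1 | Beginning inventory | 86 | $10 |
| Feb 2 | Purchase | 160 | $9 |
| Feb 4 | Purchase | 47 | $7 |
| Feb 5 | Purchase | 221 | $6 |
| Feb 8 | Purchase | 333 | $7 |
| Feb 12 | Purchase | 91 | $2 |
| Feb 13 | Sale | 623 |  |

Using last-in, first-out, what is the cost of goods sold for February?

Feb 13, 623 sold [LIFO — newest first]: 91 @ $2 + 333 @ $7 + 199 @ $6 = $3,707
Ending inventory: 86 @ $10 + 160 @ $9 + 47 @ $7 + 22 @ $6 = $2,761
Check: goods available $6,468 = COGS $3,707 + ending $2,761

COGS = $3,707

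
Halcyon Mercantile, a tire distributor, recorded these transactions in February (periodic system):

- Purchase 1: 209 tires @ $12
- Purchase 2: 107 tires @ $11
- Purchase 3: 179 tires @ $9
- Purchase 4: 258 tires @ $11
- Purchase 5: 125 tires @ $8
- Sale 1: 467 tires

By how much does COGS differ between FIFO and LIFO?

FIFO COGS: 209 @ $12 + 107 @ $11 + 151 @ $9 = $5,044
LIFO COGS: 125 @ $8 + 258 @ $11 + 84 @ $9 = $4,594
Difference = |$5,044 − $4,594| = $450

$450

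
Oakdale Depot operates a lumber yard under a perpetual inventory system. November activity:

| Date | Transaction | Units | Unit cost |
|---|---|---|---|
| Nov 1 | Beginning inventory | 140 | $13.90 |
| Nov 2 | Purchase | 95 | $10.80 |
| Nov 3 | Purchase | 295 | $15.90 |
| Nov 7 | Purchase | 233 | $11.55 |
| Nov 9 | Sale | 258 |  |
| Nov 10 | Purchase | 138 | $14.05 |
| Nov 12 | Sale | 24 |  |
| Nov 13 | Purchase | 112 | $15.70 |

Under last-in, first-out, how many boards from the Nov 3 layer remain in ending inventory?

Nov 9, 258 sold [LIFO — newest first]: 233 @ $11.55 + 25 @ $15.90 = $3,088.65
Nov 12, 24 sold [LIFO — newest first]: 24 @ $14.05 = $337.20
Total COGS = $3,088.65 + $337.20 = $3,425.85
Ending inventory: 140 @ $13.90 + 95 @ $10.80 + 270 @ $15.90 + 114 @ $14.05 + 112 @ $15.70 = $10,625.10
Check: goods available $14,050.95 = COGS $3,425.85 + ending $10,625.10

270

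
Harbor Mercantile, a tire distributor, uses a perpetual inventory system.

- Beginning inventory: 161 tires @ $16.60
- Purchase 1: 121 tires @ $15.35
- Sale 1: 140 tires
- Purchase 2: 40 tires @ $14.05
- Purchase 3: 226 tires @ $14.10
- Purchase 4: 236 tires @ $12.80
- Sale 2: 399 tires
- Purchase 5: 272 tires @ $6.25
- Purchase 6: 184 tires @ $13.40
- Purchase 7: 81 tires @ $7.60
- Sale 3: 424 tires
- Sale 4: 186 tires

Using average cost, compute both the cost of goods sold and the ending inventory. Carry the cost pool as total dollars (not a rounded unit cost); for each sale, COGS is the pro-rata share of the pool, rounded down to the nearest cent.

COGS = $14,271.61; ending inventory = $1,808.94

After Beginning: 161 on hand, pool $2,672.60 (≈ $16.6000 each)
After Purchase 1: 282 on hand, pool $4,529.95 (≈ $16.0637 each)
Sale 1, sell 140: 140/282 × $4,529.95 → $2,248.91
After Purchase 2: 182 on hand, pool $2,843.04 (≈ $15.6211 each)
After Purchase 3: 408 on hand, pool $6,029.64 (≈ $14.7785 each)
After Purchase 4: 644 on hand, pool $9,050.44 (≈ $14.0535 each)
Sale 2, sell 399: 399/644 × $9,050.44 → $5,607.33
After Purchase 5: 517 on hand, pool $5,143.11 (≈ $9.9480 each)
After Purchase 6: 701 on hand, pool $7,608.71 (≈ $10.8541 each)
After Purchase 7: 782 on hand, pool $8,224.31 (≈ $10.5170 each)
Sale 3, sell 424: 424/782 × $8,224.31 → $4,459.21
Sale 4, sell 186: 186/358 × $3,765.10 → $1,956.16
Total COGS = $2,248.91 + $5,607.33 + $4,459.21 + $1,956.16 = $14,271.61
Ending inventory (cost pool remaining) = $1,808.94
Check: goods available $16,080.55 = COGS $14,271.61 + ending $1,808.94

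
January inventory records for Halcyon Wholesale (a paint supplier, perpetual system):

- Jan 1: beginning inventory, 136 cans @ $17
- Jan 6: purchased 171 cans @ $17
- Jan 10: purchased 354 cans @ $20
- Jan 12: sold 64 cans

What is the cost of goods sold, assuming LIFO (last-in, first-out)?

COGS = $1,280

Jan 12, 64 sold [LIFO — newest first]: 64 @ $20 = $1,280
Ending inventory: 136 @ $17 + 171 @ $17 + 290 @ $20 = $11,019
Check: goods available $12,299 = COGS $1,280 + ending $11,019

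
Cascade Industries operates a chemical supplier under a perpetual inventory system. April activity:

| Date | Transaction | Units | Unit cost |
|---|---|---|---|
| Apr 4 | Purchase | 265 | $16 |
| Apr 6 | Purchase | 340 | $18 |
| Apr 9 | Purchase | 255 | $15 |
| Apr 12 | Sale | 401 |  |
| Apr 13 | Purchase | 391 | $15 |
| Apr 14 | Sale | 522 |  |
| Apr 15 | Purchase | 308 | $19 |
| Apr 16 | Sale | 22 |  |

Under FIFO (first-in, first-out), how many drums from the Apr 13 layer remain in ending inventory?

Apr 12, 401 sold [FIFO — oldest first]: 265 @ $16 + 136 @ $18 = $6,688
Apr 14, 522 sold [FIFO — oldest first]: 204 @ $18 + 255 @ $15 + 63 @ $15 = $8,442
Apr 16, 22 sold [FIFO — oldest first]: 22 @ $15 = $330
Total COGS = $6,688 + $8,442 + $330 = $15,460
Ending inventory: 306 @ $15 + 308 @ $19 = $10,442

306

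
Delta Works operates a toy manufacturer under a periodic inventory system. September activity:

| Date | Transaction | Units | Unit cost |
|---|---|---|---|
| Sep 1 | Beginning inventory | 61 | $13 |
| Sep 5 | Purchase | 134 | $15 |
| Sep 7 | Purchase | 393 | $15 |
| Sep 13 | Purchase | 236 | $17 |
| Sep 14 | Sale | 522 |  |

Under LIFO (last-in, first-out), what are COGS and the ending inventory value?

Sep 14, 522 sold [LIFO — newest first]: 236 @ $17 + 286 @ $15 = $8,302
Ending inventory: 61 @ $13 + 134 @ $15 + 107 @ $15 = $4,408
Check: goods available $12,710 = COGS $8,302 + ending $4,408

COGS = $8,302; ending inventory = $4,408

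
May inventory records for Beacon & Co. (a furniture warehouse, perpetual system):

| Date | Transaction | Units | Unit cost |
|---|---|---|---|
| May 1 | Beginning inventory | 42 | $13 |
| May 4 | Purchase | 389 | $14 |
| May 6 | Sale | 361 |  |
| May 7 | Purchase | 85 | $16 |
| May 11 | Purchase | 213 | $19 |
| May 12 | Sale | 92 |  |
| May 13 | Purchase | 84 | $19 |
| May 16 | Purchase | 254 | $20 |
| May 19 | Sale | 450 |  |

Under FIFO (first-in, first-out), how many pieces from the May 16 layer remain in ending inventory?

May 6, 361 sold [FIFO — oldest first]: 42 @ $13 + 319 @ $14 = $5,012
May 12, 92 sold [FIFO — oldest first]: 70 @ $14 + 22 @ $16 = $1,332
May 19, 450 sold [FIFO — oldest first]: 63 @ $16 + 213 @ $19 + 84 @ $19 + 90 @ $20 = $8,451
Total COGS = $5,012 + $1,332 + $8,451 = $14,795
Ending inventory: 164 @ $20 = $3,280

164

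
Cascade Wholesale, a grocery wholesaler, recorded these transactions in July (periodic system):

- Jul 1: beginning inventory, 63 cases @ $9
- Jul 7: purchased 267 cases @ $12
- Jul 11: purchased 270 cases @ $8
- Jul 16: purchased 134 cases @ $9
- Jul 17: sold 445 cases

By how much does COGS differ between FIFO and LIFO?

FIFO COGS: 63 @ $9 + 267 @ $12 + 115 @ $8 = $4,691
LIFO COGS: 134 @ $9 + 270 @ $8 + 41 @ $12 = $3,858
Difference = |$4,691 − $3,858| = $833

$833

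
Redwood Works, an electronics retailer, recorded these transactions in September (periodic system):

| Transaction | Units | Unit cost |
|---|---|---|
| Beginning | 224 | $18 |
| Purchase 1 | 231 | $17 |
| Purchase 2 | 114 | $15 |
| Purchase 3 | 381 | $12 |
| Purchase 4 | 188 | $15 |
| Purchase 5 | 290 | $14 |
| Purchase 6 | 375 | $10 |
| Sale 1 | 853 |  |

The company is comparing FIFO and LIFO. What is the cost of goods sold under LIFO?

FIFO COGS: 224 @ $18 + 231 @ $17 + 114 @ $15 + 284 @ $12 = $13,077
LIFO COGS: 375 @ $10 + 290 @ $14 + 188 @ $15 = $10,630

COGS = $10,630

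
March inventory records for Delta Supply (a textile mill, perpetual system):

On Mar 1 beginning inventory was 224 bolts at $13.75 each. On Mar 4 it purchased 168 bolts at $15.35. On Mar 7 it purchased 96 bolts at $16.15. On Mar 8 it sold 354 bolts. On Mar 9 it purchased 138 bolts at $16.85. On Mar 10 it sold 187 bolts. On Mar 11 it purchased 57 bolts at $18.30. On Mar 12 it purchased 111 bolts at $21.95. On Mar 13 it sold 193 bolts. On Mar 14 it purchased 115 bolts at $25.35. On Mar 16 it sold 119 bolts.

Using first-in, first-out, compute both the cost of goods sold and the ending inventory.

COGS = $14,509.70; ending inventory = $1,419.60

Mar 8, 354 sold [FIFO — oldest first]: 224 @ $13.75 + 130 @ $15.35 = $5,075.50
Mar 10, 187 sold [FIFO — oldest first]: 38 @ $15.35 + 96 @ $16.15 + 53 @ $16.85 = $3,026.75
Mar 13, 193 sold [FIFO — oldest first]: 85 @ $16.85 + 57 @ $18.30 + 51 @ $21.95 = $3,594.80
Mar 16, 119 sold [FIFO — oldest first]: 60 @ $21.95 + 59 @ $25.35 = $2,812.65
Total COGS = $5,075.50 + $3,026.75 + $3,594.80 + $2,812.65 = $14,509.70
Ending inventory: 56 @ $25.35 = $1,419.60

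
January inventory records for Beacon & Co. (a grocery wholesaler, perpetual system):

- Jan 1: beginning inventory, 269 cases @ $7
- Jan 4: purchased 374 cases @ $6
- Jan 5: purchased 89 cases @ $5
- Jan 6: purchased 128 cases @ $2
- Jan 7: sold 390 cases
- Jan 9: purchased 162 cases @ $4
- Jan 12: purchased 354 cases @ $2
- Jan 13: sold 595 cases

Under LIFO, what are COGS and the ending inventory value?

Jan 7, 390 sold [LIFO — newest first]: 128 @ $2 + 89 @ $5 + 173 @ $6 = $1,739
Jan 13, 595 sold [LIFO — newest first]: 354 @ $2 + 162 @ $4 + 79 @ $6 = $1,830
Total COGS = $1,739 + $1,830 = $3,569
Ending inventory: 269 @ $7 + 122 @ $6 = $2,615
Check: goods available $6,184 = COGS $3,569 + ending $2,615

COGS = $3,569; ending inventory = $2,615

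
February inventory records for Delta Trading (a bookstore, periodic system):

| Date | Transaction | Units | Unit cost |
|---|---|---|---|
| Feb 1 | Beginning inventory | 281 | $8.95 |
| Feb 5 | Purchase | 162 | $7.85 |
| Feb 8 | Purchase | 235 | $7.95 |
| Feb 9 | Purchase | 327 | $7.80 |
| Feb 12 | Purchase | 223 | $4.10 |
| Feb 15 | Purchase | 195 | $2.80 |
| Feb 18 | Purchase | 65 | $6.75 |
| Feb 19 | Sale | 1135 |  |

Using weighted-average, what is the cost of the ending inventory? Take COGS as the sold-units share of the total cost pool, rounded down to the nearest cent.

Ending inventory = $2,397.12

Feb 19, sell 1135: 1135/1488 × $10,104.55 → $7,707.43
Ending inventory (cost pool remaining) = $2,397.12
Check: goods available $10,104.55 = COGS $7,707.43 + ending $2,397.12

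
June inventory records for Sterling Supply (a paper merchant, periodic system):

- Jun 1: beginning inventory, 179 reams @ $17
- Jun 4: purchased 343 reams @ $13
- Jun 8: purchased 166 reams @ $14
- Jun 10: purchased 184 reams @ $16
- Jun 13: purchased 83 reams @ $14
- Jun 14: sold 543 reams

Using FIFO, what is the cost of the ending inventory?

Jun 14, 543 sold [FIFO — oldest first]: 179 @ $17 + 343 @ $13 + 21 @ $14 = $7,796
Ending inventory: 145 @ $14 + 184 @ $16 + 83 @ $14 = $6,136

Ending inventory = $6,136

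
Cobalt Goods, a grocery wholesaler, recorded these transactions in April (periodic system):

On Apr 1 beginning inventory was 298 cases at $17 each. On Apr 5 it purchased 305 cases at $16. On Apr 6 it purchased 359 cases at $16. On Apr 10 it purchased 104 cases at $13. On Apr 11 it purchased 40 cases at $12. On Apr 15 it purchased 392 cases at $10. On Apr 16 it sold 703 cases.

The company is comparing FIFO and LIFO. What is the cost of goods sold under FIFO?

FIFO COGS: 298 @ $17 + 305 @ $16 + 100 @ $16 = $11,546
LIFO COGS: 392 @ $10 + 40 @ $12 + 104 @ $13 + 167 @ $16 = $8,424

COGS = $11,546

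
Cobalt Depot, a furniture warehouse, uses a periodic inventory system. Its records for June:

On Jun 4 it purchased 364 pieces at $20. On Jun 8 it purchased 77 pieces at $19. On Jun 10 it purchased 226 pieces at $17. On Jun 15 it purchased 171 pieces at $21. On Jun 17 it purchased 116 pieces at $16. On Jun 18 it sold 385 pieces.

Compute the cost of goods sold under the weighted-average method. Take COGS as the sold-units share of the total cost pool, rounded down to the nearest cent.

COGS = $7,277.06

Jun 18, sell 385: 385/954 × $18,032.00 → $7,277.06
Ending inventory (cost pool remaining) = $10,754.94
Check: goods available $18,032.00 = COGS $7,277.06 + ending $10,754.94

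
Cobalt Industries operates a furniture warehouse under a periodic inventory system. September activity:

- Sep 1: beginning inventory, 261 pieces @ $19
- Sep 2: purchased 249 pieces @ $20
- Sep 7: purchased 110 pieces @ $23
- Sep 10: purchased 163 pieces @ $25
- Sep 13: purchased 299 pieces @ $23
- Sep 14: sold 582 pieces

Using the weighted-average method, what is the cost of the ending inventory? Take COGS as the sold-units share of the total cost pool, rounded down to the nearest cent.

Ending inventory = $10,823.02

Sep 14, sell 582: 582/1082 × $23,421.00 → $12,597.98
Ending inventory (cost pool remaining) = $10,823.02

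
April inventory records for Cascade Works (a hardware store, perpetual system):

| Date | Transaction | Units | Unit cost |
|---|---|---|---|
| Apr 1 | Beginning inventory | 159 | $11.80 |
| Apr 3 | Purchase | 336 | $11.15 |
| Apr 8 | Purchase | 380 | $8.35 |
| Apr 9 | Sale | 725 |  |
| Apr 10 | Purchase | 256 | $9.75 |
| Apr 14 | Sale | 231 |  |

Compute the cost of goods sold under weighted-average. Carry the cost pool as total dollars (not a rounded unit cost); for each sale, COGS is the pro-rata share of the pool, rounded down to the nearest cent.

After Apr 1: 159 on hand, pool $1,876.20 (≈ $11.8000 each)
After Apr 3: 495 on hand, pool $5,622.60 (≈ $11.3588 each)
After Apr 8: 875 on hand, pool $8,795.60 (≈ $10.0521 each)
Apr 9, sell 725: 725/875 × $8,795.60 → $7,287.78
After Apr 10: 406 on hand, pool $4,003.82 (≈ $9.8616 each)
Apr 14, sell 231: 231/406 × $4,003.82 → $2,278.03
Total COGS = $7,287.78 + $2,278.03 = $9,565.81
Ending inventory (cost pool remaining) = $1,725.79
Check: goods available $11,291.60 = COGS $9,565.81 + ending $1,725.79

COGS = $9,565.81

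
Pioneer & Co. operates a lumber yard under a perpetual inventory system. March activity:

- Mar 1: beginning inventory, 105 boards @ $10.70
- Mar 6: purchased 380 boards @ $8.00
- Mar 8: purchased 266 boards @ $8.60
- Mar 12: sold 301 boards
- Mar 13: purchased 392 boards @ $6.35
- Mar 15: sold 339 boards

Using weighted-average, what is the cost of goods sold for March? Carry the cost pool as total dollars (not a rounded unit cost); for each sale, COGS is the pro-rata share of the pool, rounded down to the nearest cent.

After Mar 1: 105 on hand, pool $1,123.50 (≈ $10.7000 each)
After Mar 6: 485 on hand, pool $4,163.50 (≈ $8.5845 each)
After Mar 8: 751 on hand, pool $6,451.10 (≈ $8.5900 each)
Mar 12, sell 301: 301/751 × $6,451.10 → $2,585.59
After Mar 13: 842 on hand, pool $6,354.71 (≈ $7.5472 each)
Mar 15, sell 339: 339/842 × $6,354.71 → $2,558.48
Total COGS = $2,585.59 + $2,558.48 = $5,144.07
Ending inventory (cost pool remaining) = $3,796.23
Check: goods available $8,940.30 = COGS $5,144.07 + ending $3,796.23

COGS = $5,144.07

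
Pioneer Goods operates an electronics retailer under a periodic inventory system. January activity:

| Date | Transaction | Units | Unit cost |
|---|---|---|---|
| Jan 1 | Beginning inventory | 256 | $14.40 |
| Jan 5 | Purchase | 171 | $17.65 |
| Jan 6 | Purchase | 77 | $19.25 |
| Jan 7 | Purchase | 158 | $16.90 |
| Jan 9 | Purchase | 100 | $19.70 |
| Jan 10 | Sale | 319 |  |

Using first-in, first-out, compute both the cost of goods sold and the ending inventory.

COGS = $4,798.35; ending inventory = $8,028.65

Jan 10, 319 sold [FIFO — oldest first]: 256 @ $14.40 + 63 @ $17.65 = $4,798.35
Ending inventory: 108 @ $17.65 + 77 @ $19.25 + 158 @ $16.90 + 100 @ $19.70 = $8,028.65
Check: goods available $12,827.00 = COGS $4,798.35 + ending $8,028.65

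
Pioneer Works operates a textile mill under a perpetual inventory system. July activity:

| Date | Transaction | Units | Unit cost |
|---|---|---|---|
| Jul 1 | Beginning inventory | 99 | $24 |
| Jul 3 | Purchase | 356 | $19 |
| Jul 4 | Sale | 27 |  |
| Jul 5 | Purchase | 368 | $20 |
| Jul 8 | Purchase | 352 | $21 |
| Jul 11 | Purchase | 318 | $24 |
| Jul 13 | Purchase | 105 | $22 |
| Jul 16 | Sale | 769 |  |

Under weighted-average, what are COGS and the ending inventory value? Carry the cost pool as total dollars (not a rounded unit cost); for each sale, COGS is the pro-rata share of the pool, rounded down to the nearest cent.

After Jul 1: 99 on hand, pool $2,376.00 (≈ $24.0000 each)
After Jul 3: 455 on hand, pool $9,140.00 (≈ $20.0879 each)
Jul 4, sell 27: 27/455 × $9,140.00 → $542.37
After Jul 5: 796 on hand, pool $15,957.63 (≈ $20.0473 each)
After Jul 8: 1148 on hand, pool $23,349.63 (≈ $20.3394 each)
After Jul 11: 1466 on hand, pool $30,981.63 (≈ $21.1334 each)
After Jul 13: 1571 on hand, pool $33,291.63 (≈ $21.1914 each)
Jul 16, sell 769: 769/1571 × $33,291.63 → $16,296.15
Total COGS = $542.37 + $16,296.15 = $16,838.52
Ending inventory (cost pool remaining) = $16,995.48
Check: goods available $33,834.00 = COGS $16,838.52 + ending $16,995.48

COGS = $16,838.52; ending inventory = $16,995.48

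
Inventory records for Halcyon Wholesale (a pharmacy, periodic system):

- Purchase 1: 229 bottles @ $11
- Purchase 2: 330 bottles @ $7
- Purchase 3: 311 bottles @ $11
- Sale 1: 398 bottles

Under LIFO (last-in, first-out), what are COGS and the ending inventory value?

Sale 1 (398) [LIFO — newest first]: 311 @ $11 + 87 @ $7 = $4,030
Ending inventory: 229 @ $11 + 243 @ $7 = $4,220

COGS = $4,030; ending inventory = $4,220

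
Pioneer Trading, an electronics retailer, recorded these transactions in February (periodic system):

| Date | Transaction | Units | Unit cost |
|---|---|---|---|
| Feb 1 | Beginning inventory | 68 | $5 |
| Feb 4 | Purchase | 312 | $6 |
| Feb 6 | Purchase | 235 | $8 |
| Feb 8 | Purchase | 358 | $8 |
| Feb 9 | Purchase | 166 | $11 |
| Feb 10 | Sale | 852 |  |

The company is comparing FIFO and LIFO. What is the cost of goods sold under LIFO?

FIFO COGS: 68 @ $5 + 312 @ $6 + 235 @ $8 + 237 @ $8 = $5,988
LIFO COGS: 166 @ $11 + 358 @ $8 + 235 @ $8 + 93 @ $6 = $7,128

COGS = $7,128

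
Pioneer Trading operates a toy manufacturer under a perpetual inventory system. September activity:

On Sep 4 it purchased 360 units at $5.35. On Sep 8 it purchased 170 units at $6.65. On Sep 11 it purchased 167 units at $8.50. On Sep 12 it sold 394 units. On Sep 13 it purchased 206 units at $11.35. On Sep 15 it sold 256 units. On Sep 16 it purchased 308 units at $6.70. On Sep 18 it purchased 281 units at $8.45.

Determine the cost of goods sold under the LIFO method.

COGS = $5,460.55

Sep 12, 394 sold [LIFO — newest first]: 167 @ $8.50 + 170 @ $6.65 + 57 @ $5.35 = $2,854.95
Sep 15, 256 sold [LIFO — newest first]: 206 @ $11.35 + 50 @ $5.35 = $2,605.60
Total COGS = $2,854.95 + $2,605.60 = $5,460.55
Ending inventory: 253 @ $5.35 + 308 @ $6.70 + 281 @ $8.45 = $5,791.60
Check: goods available $11,252.15 = COGS $5,460.55 + ending $5,791.60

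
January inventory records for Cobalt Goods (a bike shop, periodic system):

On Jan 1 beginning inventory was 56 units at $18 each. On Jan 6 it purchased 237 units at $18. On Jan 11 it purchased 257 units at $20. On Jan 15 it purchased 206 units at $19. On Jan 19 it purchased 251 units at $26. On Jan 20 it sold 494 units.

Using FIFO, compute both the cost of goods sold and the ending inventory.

Jan 20, 494 sold [FIFO — oldest first]: 56 @ $18 + 237 @ $18 + 201 @ $20 = $9,294
Ending inventory: 56 @ $20 + 206 @ $19 + 251 @ $26 = $11,560
Check: goods available $20,854 = COGS $9,294 + ending $11,560

COGS = $9,294; ending inventory = $11,560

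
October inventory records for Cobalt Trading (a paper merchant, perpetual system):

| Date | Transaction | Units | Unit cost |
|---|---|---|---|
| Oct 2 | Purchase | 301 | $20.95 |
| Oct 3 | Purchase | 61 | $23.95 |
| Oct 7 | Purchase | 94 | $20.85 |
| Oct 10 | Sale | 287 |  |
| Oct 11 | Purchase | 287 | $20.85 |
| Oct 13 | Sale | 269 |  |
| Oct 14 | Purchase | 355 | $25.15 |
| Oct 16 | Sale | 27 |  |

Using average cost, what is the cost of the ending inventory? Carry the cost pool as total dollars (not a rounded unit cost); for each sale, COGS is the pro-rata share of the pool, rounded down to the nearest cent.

After Oct 2: 301 on hand, pool $6,305.95 (≈ $20.9500 each)
After Oct 3: 362 on hand, pool $7,766.90 (≈ $21.4555 each)
After Oct 7: 456 on hand, pool $9,726.80 (≈ $21.3307 each)
Oct 10, sell 287: 287/456 × $9,726.80 → $6,121.91
After Oct 11: 456 on hand, pool $9,588.84 (≈ $21.0282 each)
Oct 13, sell 269: 269/456 × $9,588.84 → $5,656.57
After Oct 14: 542 on hand, pool $12,860.52 (≈ $23.7279 each)
Oct 16, sell 27: 27/542 × $12,860.52 → $640.65
Total COGS = $6,121.91 + $5,656.57 + $640.65 = $12,419.13
Ending inventory (cost pool remaining) = $12,219.87

Ending inventory = $12,219.87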